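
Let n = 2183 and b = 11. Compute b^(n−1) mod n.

470

11^1 ≡ 11 (mod 2183)
11^2 ≡ 11^2 = 121 ≡ 121 (mod 2183)
11^4 ≡ 121^2 = 14641 ≡ 1543 (mod 2183)
11^8 ≡ 1543^2 = 2380849 ≡ 1379 (mod 2183)
11^16 ≡ 1379^2 = 1901641 ≡ 248 (mod 2183)
11^32 ≡ 248^2 = 61504 ≡ 380 (mod 2183)
11^64 ≡ 380^2 = 144400 ≡ 322 (mod 2183)
11^128 ≡ 322^2 = 103684 ≡ 1083 (mod 2183)
11^256 ≡ 1083^2 = 1172889 ≡ 618 (mod 2183)
11^512 ≡ 618^2 = 381924 ≡ 2082 (mod 2183)
11^1024 ≡ 2082^2 = 4334724 ≡ 1469 (mod 2183)
11^2048 ≡ 1469^2 = 2157961 ≡ 1157 (mod 2183)
2182 = 2048 + 128 + 4 + 2 in binary powers of 2.
So 11^2182 ≡ 1157 · 1083 · 1543 · 121 ≡ 470 (mod 2183).
Since 470 ≠ 1, base 11 is a Fermat witness: 2183 is composite.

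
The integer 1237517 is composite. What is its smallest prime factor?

29

1237517 is odd.
Digit sum 26, not divisible by 3.
Ends in 7: not divisible by 5.
7: 1237517 = 7·176788 + 1
11: 1237517 = 11·112501 + 6
13: 1237517 = 13·95193 + 8
17: 1237517 = 17·72795 + 2
19: 1237517 = 19·65132 + 9
23: 1237517 = 23·53805 + 2
29: 1237517 = 29·42673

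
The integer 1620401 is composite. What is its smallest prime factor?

31

1620401 is odd.
Digit sum 14, not divisible by 3.
Ends in 1: not divisible by 5.
7: 1620401 = 7·231485 + 6
11: 1620401 = 11·147309 + 2
13: 1620401 = 13·124646 + 3
17: 1620401 = 17·95317 + 12
19: 1620401 = 19·85284 + 5
23: 1620401 = 23·70452 + 5
29: 1620401 = 29·55875 + 26
31: 1620401 = 31·52271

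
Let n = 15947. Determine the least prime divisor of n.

37

15947 is odd.
Digit sum 26, not divisible by 3.
Ends in 7: not divisible by 5.
7: 15947 = 7·2278 + 1
11: 15947 = 11·1449 + 8
13: 15947 = 13·1226 + 9
17: 15947 = 17·938 + 1
19: 15947 = 19·839 + 6
23: 15947 = 23·693 + 8
29: 15947 = 29·549 + 26
31: 15947 = 31·514 + 13
37: 15947 = 37·431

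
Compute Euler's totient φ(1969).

Factor: 1969 = 11 · 179.
φ(1969) = (11−1) · (179−1) = 10 · 178 = 1780.

1780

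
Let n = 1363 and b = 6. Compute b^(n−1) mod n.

397

6^1 ≡ 6 (mod 1363)
6^2 ≡ 6^2 = 36 ≡ 36 (mod 1363)
6^4 ≡ 36^2 = 1296 ≡ 1296 (mod 1363)
6^8 ≡ 1296^2 = 1679616 ≡ 400 (mod 1363)
6^16 ≡ 400^2 = 160000 ≡ 529 (mod 1363)
6^32 ≡ 529^2 = 279841 ≡ 426 (mod 1363)
6^64 ≡ 426^2 = 181476 ≡ 197 (mod 1363)
6^128 ≡ 197^2 = 38809 ≡ 645 (mod 1363)
6^256 ≡ 645^2 = 416025 ≡ 310 (mod 1363)
6^512 ≡ 310^2 = 96100 ≡ 690 (mod 1363)
6^1024 ≡ 690^2 = 476100 ≡ 413 (mod 1363)
1362 = 1024 + 256 + 64 + 16 + 2 in binary powers of 2.
So 6^1362 ≡ 413 · 310 · 197 · 529 · 36 ≡ 397 (mod 1363).
Since 397 ≠ 1, base 6 is a Fermat witness: 1363 is composite.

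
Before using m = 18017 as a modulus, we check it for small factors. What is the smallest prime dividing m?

43

18017 is odd.
Digit sum 17, not divisible by 3.
Ends in 7: not divisible by 5.
7: 18017 = 7·2573 + 6
11: 18017 = 11·1637 + 10
13: 18017 = 13·1385 + 12
17: 18017 = 17·1059 + 14
19: 18017 = 19·948 + 5
23: 18017 = 23·783 + 8
29: 18017 = 29·621 + 8
31: 18017 = 31·581 + 6
37: 18017 = 37·486 + 35
41: 18017 = 41·439 + 18
43: 18017 = 43·419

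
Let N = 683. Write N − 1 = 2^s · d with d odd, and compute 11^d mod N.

682

683 − 1 = 682 = 2^1 · 341, so d = 341.
11^1 ≡ 11 (mod 683)
11^2 ≡ 11^2 = 121 ≡ 121 (mod 683)
11^4 ≡ 121^2 = 14641 ≡ 298 (mod 683)
11^8 ≡ 298^2 = 88804 ≡ 14 (mod 683)
11^16 ≡ 14^2 = 196 ≡ 196 (mod 683)
11^32 ≡ 196^2 = 38416 ≡ 168 (mod 683)
11^64 ≡ 168^2 = 28224 ≡ 221 (mod 683)
11^128 ≡ 221^2 = 48841 ≡ 348 (mod 683)
11^256 ≡ 348^2 = 121104 ≡ 213 (mod 683)
341 = 256 + 64 + 16 + 4 + 1 in binary powers of 2.
So 11^341 ≡ 213 · 221 · 196 · 298 · 11 ≡ 682 (mod 683).
Since 11^d ≡ 682 (mod 683), base 11 does not prove 683 composite.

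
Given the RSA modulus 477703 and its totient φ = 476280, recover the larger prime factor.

φ(n) = (p−1)(q−1) = n − (p+q) + 1, so p + q = 477703 − 476280 + 1 = 1424.
p and q are the roots of t² − 1424t + 477703 = 0.
Discriminant: 1424² − 4·477703 = 2027776 − 1910812 = 116964; √116964 = 342.
q = (1424 − 342)/2 = 541, p = (1424 + 342)/2 = 883.
Check: 541 · 883 = 477703.

883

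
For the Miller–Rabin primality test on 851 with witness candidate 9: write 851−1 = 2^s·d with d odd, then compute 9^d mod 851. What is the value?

851 − 1 = 850 = 2^1 · 425, so d = 425.
9^1 ≡ 9 (mod 851)
9^2 ≡ 9^2 = 81 ≡ 81 (mod 851)
9^4 ≡ 81^2 = 6561 ≡ 604 (mod 851)
9^8 ≡ 604^2 = 364816 ≡ 588 (mod 851)
9^16 ≡ 588^2 = 345744 ≡ 238 (mod 851)
9^32 ≡ 238^2 = 56644 ≡ 478 (mod 851)
9^64 ≡ 478^2 = 228484 ≡ 416 (mod 851)
9^128 ≡ 416^2 = 173056 ≡ 303 (mod 851)
9^256 ≡ 303^2 = 91809 ≡ 752 (mod 851)
425 = 256 + 128 + 32 + 8 + 1 in binary powers of 2.
So 9^425 ≡ 752 · 303 · 478 · 588 · 9 ≡ 303 (mod 851).
Squaring chain: 303; never reaches −1, so base 9 is a Miller–Rabin witness that 851 is composite.

303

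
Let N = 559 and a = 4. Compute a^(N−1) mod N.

508

4^1 ≡ 4 (mod 559)
4^2 ≡ 4^2 = 16 ≡ 16 (mod 559)
4^4 ≡ 16^2 = 256 ≡ 256 (mod 559)
4^8 ≡ 256^2 = 65536 ≡ 133 (mod 559)
4^16 ≡ 133^2 = 17689 ≡ 360 (mod 559)
4^32 ≡ 360^2 = 129600 ≡ 471 (mod 559)
4^64 ≡ 471^2 = 221841 ≡ 477 (mod 559)
4^128 ≡ 477^2 = 227529 ≡ 16 (mod 559)
4^256 ≡ 16^2 = 256 ≡ 256 (mod 559)
4^512 ≡ 256^2 = 65536 ≡ 133 (mod 559)
558 = 512 + 32 + 8 + 4 + 2 in binary powers of 2.
So 4^558 ≡ 133 · 471 · 133 · 256 · 16 ≡ 508 (mod 559).
Since 508 ≠ 1, base 4 is a Fermat witness: 559 is composite.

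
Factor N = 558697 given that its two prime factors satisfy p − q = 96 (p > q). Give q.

Since p = q + 96, we have 558697 = q(q + 96), so q² + 96q − 558697 = 0.
Discriminant: 96² + 4·558697 = 9216 + 2234788 = 2244004; √2244004 = 1498.
q = (−96 + 1498)/2 = 701, and p = q + 96 = 797.
Check: 701 · 797 = 558697.

701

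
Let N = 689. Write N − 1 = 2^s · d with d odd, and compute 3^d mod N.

689 − 1 = 688 = 2^4 · 43, so d = 43.
3^1 ≡ 3 (mod 689)
3^2 ≡ 3^2 = 9 ≡ 9 (mod 689)
3^4 ≡ 9^2 = 81 ≡ 81 (mod 689)
3^8 ≡ 81^2 = 6561 ≡ 360 (mod 689)
3^16 ≡ 360^2 = 129600 ≡ 68 (mod 689)
3^32 ≡ 68^2 = 4624 ≡ 490 (mod 689)
43 = 32 + 8 + 2 + 1 in binary powers of 2.
So 3^43 ≡ 490 · 360 · 9 · 3 ≡ 432 (mod 689).
Squaring chain: 432 → 594 → 68 → 490; never reaches −1, so base 3 is a Miller–Rabin witness that 689 is composite.

432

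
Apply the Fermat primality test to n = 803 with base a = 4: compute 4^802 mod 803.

588

4^1 ≡ 4 (mod 803)
4^2 ≡ 4^2 = 16 ≡ 16 (mod 803)
4^4 ≡ 16^2 = 256 ≡ 256 (mod 803)
4^8 ≡ 256^2 = 65536 ≡ 493 (mod 803)
4^16 ≡ 493^2 = 243049 ≡ 543 (mod 803)
4^32 ≡ 543^2 = 294849 ≡ 148 (mod 803)
4^64 ≡ 148^2 = 21904 ≡ 223 (mod 803)
4^128 ≡ 223^2 = 49729 ≡ 746 (mod 803)
4^256 ≡ 746^2 = 556516 ≡ 37 (mod 803)
4^512 ≡ 37^2 = 1369 ≡ 566 (mod 803)
802 = 512 + 256 + 32 + 2 in binary powers of 2.
So 4^802 ≡ 566 · 37 · 148 · 16 ≡ 588 (mod 803).
Since 588 ≠ 1, base 4 is a Fermat witness: 803 is composite.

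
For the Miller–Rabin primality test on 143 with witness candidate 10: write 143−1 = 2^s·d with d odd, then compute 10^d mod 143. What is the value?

143 − 1 = 142 = 2^1 · 71, so d = 71.
10^1 ≡ 10 (mod 143)
10^2 ≡ 10^2 = 100 ≡ 100 (mod 143)
10^4 ≡ 100^2 = 10000 ≡ 133 (mod 143)
10^8 ≡ 133^2 = 17689 ≡ 100 (mod 143)
10^16 ≡ 100^2 = 10000 ≡ 133 (mod 143)
10^32 ≡ 133^2 = 17689 ≡ 100 (mod 143)
10^64 ≡ 100^2 = 10000 ≡ 133 (mod 143)
71 = 64 + 4 + 2 + 1 in binary powers of 2.
So 10^71 ≡ 133 · 133 · 100 · 10 ≡ 43 (mod 143).
Squaring chain: 43; never reaches −1, so base 10 is a Miller–Rabin witness that 143 is composite.

43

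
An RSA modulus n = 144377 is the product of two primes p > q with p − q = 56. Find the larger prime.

409

Since p = q + 56, we have 144377 = q(q + 56), so q² + 56q − 144377 = 0.
Discriminant: 56² + 4·144377 = 3136 + 577508 = 580644; √580644 = 762.
q = (−56 + 762)/2 = 353, and p = q + 56 = 409.
Check: 353 · 409 = 144377.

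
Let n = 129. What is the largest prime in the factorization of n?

43

129 = 3 · 43
43 is prime.
So 129 = 3 · 43; the largest prime factor is 43.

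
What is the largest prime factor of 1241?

73

1241 = 17 · 73
73 is prime.
So 1241 = 17 · 73; the largest prime factor is 73.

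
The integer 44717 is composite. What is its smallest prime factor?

44717 is odd.
Digit sum 23, not divisible by 3.
Ends in 7: not divisible by 5.
7: 44717 = 7·6388 + 1
11: 44717 = 11·4065 + 2
13: 44717 = 13·3439 + 10
17: 44717 = 17·2630 + 7
19: 44717 = 19·2353 + 10
23: 44717 = 23·1944 + 5
29: 44717 = 29·1541 + 28
31: 44717 = 31·1442 + 15
37: 44717 = 37·1208 + 21
41: 44717 = 41·1090 + 27
43: 44717 = 43·1039 + 40
47: 44717 = 47·951 + 20
53: 44717 = 53·843 + 38
59: 44717 = 59·757 + 54
61: 44717 = 61·733 + 4
67: 44717 = 67·667 + 28
71: 44717 = 71·629 + 58
73: 44717 = 73·612 + 41
79: 44717 = 79·566 + 3
83: 44717 = 83·538 + 63
89: 44717 = 89·502 + 39
97: 44717 = 97·461

97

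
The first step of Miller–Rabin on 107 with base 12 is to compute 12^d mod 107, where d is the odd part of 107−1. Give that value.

1

107 − 1 = 106 = 2^1 · 53, so d = 53.
12^1 ≡ 12 (mod 107)
12^2 ≡ 12^2 = 144 ≡ 37 (mod 107)
12^4 ≡ 37^2 = 1369 ≡ 85 (mod 107)
12^8 ≡ 85^2 = 7225 ≡ 56 (mod 107)
12^16 ≡ 56^2 = 3136 ≡ 33 (mod 107)
12^32 ≡ 33^2 = 1089 ≡ 19 (mod 107)
53 = 32 + 16 + 4 + 1 in binary powers of 2.
So 12^53 ≡ 19 · 33 · 85 · 12 ≡ 1 (mod 107).
Since 12^d ≡ 1 (mod 107), base 12 does not prove 107 composite.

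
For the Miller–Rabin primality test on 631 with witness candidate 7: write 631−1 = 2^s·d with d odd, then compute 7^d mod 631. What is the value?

631 − 1 = 630 = 2^1 · 315, so d = 315.
7^1 ≡ 7 (mod 631)
7^2 ≡ 7^2 = 49 ≡ 49 (mod 631)
7^4 ≡ 49^2 = 2401 ≡ 508 (mod 631)
7^8 ≡ 508^2 = 258064 ≡ 616 (mod 631)
7^16 ≡ 616^2 = 379456 ≡ 225 (mod 631)
7^32 ≡ 225^2 = 50625 ≡ 145 (mod 631)
7^64 ≡ 145^2 = 21025 ≡ 202 (mod 631)
7^128 ≡ 202^2 = 40804 ≡ 420 (mod 631)
7^256 ≡ 420^2 = 176400 ≡ 351 (mod 631)
315 = 256 + 32 + 16 + 8 + 2 + 1 in binary powers of 2.
So 7^315 ≡ 351 · 145 · 225 · 616 · 49 · 7 ≡ 630 (mod 631).
Since 7^d ≡ 630 (mod 631), base 7 does not prove 631 composite.

630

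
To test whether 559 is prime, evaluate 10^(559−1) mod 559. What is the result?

365

10^1 ≡ 10 (mod 559)
10^2 ≡ 10^2 = 100 ≡ 100 (mod 559)
10^4 ≡ 100^2 = 10000 ≡ 497 (mod 559)
10^8 ≡ 497^2 = 247009 ≡ 490 (mod 559)
10^16 ≡ 490^2 = 240100 ≡ 289 (mod 559)
10^32 ≡ 289^2 = 83521 ≡ 230 (mod 559)
10^64 ≡ 230^2 = 52900 ≡ 354 (mod 559)
10^128 ≡ 354^2 = 125316 ≡ 100 (mod 559)
10^256 ≡ 100^2 = 10000 ≡ 497 (mod 559)
10^512 ≡ 497^2 = 247009 ≡ 490 (mod 559)
558 = 512 + 32 + 8 + 4 + 2 in binary powers of 2.
So 10^558 ≡ 490 · 230 · 490 · 497 · 100 ≡ 365 (mod 559).
Since 365 ≠ 1, base 10 is a Fermat witness: 559 is composite.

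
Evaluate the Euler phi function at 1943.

1848

Factor: 1943 = 29 · 67.
φ(1943) = (29−1) · (67−1) = 28 · 66 = 1848.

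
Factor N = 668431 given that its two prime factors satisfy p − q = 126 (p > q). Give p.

Since p = q + 126, we have 668431 = q(q + 126), so q² + 126q − 668431 = 0.
Discriminant: 126² + 4·668431 = 15876 + 2673724 = 2689600; √2689600 = 1640.
q = (−126 + 1640)/2 = 757, and p = q + 126 = 883.
Check: 757 · 883 = 668431.

883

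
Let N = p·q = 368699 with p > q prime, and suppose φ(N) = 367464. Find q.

503

φ(n) = (p−1)(q−1) = n − (p+q) + 1, so p + q = 368699 − 367464 + 1 = 1236.
p and q are the roots of t² − 1236t + 368699 = 0.
Discriminant: 1236² − 4·368699 = 1527696 − 1474796 = 52900; √52900 = 230.
q = (1236 − 230)/2 = 503, p = (1236 + 230)/2 = 733.
Check: 503 · 733 = 368699.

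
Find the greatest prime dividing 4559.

97

4559 = 47 · 97
97 is prime.
So 4559 = 47 · 97; the largest prime factor is 97.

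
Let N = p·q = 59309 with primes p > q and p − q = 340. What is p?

Since p = q + 340, we have 59309 = q(q + 340), so q² + 340q − 59309 = 0.
Discriminant: 340² + 4·59309 = 115600 + 237236 = 352836; √352836 = 594.
q = (−340 + 594)/2 = 127, and p = q + 340 = 467.
Check: 127 · 467 = 59309.

467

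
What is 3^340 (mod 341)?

56

3^1 ≡ 3 (mod 341)
3^2 ≡ 3^2 = 9 ≡ 9 (mod 341)
3^4 ≡ 9^2 = 81 ≡ 81 (mod 341)
3^8 ≡ 81^2 = 6561 ≡ 82 (mod 341)
3^16 ≡ 82^2 = 6724 ≡ 245 (mod 341)
3^32 ≡ 245^2 = 60025 ≡ 9 (mod 341)
3^64 ≡ 9^2 = 81 ≡ 81 (mod 341)
3^128 ≡ 81^2 = 6561 ≡ 82 (mod 341)
3^256 ≡ 82^2 = 6724 ≡ 245 (mod 341)
340 = 256 + 64 + 16 + 4 in binary powers of 2.
So 3^340 ≡ 245 · 81 · 245 · 81 ≡ 56 (mod 341).
Since 56 ≠ 1, base 3 is a Fermat witness: 341 is composite.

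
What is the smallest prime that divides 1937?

13

1937 is odd.
Digit sum 20, not divisible by 3.
Ends in 7: not divisible by 5.
7: 1937 = 7·276 + 5
11: 1937 = 11·176 + 1
13: 1937 = 13·149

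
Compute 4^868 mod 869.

4^1 ≡ 4 (mod 869)
4^2 ≡ 4^2 = 16 ≡ 16 (mod 869)
4^4 ≡ 16^2 = 256 ≡ 256 (mod 869)
4^8 ≡ 256^2 = 65536 ≡ 361 (mod 869)
4^16 ≡ 361^2 = 130321 ≡ 840 (mod 869)
4^32 ≡ 840^2 = 705600 ≡ 841 (mod 869)
4^64 ≡ 841^2 = 707281 ≡ 784 (mod 869)
4^128 ≡ 784^2 = 614656 ≡ 273 (mod 869)
4^256 ≡ 273^2 = 74529 ≡ 664 (mod 869)
4^512 ≡ 664^2 = 440896 ≡ 313 (mod 869)
868 = 512 + 256 + 64 + 32 + 4 in binary powers of 2.
So 4^868 ≡ 313 · 664 · 784 · 841 · 256 ≡ 9 (mod 869).
Since 9 ≠ 1, base 4 is a Fermat witness: 869 is composite.

9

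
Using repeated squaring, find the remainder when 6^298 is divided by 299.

6^1 ≡ 6 (mod 299)
6^2 ≡ 6^2 = 36 ≡ 36 (mod 299)
6^4 ≡ 36^2 = 1296 ≡ 100 (mod 299)
6^8 ≡ 100^2 = 10000 ≡ 133 (mod 299)
6^16 ≡ 133^2 = 17689 ≡ 48 (mod 299)
6^32 ≡ 48^2 = 2304 ≡ 211 (mod 299)
6^64 ≡ 211^2 = 44521 ≡ 269 (mod 299)
6^128 ≡ 269^2 = 72361 ≡ 3 (mod 299)
6^256 ≡ 3^2 = 9 ≡ 9 (mod 299)
298 = 256 + 32 + 8 + 2 in binary powers of 2.
So 6^298 ≡ 9 · 211 · 133 · 36 ≡ 121 (mod 299).
Since 121 ≠ 1, base 6 is a Fermat witness: 299 is composite.

121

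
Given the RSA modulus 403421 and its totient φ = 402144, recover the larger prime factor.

φ(n) = (p−1)(q−1) = n − (p+q) + 1, so p + q = 403421 − 402144 + 1 = 1278.
p and q are the roots of t² − 1278t + 403421 = 0.
Discriminant: 1278² − 4·403421 = 1633284 − 1613684 = 19600; √19600 = 140.
q = (1278 − 140)/2 = 569, p = (1278 + 140)/2 = 709.
Check: 569 · 709 = 403421.

709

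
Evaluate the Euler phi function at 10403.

Factor: 10403 = 101 · 103.
φ(10403) = (101−1) · (103−1) = 100 · 102 = 10200.

10200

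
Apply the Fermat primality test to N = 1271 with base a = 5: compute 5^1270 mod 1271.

532

5^1 ≡ 5 (mod 1271)
5^2 ≡ 5^2 = 25 ≡ 25 (mod 1271)
5^4 ≡ 25^2 = 625 ≡ 625 (mod 1271)
5^8 ≡ 625^2 = 390625 ≡ 428 (mod 1271)
5^16 ≡ 428^2 = 183184 ≡ 160 (mod 1271)
5^32 ≡ 160^2 = 25600 ≡ 180 (mod 1271)
5^64 ≡ 180^2 = 32400 ≡ 625 (mod 1271)
5^128 ≡ 625^2 = 390625 ≡ 428 (mod 1271)
5^256 ≡ 428^2 = 183184 ≡ 160 (mod 1271)
5^512 ≡ 160^2 = 25600 ≡ 180 (mod 1271)
5^1024 ≡ 180^2 = 32400 ≡ 625 (mod 1271)
1270 = 1024 + 128 + 64 + 32 + 16 + 4 + 2 in binary powers of 2.
So 5^1270 ≡ 625 · 428 · 625 · 180 · 160 · 625 · 25 ≡ 532 (mod 1271).
Since 532 ≠ 1, base 5 is a Fermat witness: 1271 is composite.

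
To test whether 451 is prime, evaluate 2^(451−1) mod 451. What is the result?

2^1 ≡ 2 (mod 451)
2^2 ≡ 2^2 = 4 ≡ 4 (mod 451)
2^4 ≡ 4^2 = 16 ≡ 16 (mod 451)
2^8 ≡ 16^2 = 256 ≡ 256 (mod 451)
2^16 ≡ 256^2 = 65536 ≡ 141 (mod 451)
2^32 ≡ 141^2 = 19881 ≡ 37 (mod 451)
2^64 ≡ 37^2 = 1369 ≡ 16 (mod 451)
2^128 ≡ 16^2 = 256 ≡ 256 (mod 451)
2^256 ≡ 256^2 = 65536 ≡ 141 (mod 451)
450 = 256 + 128 + 64 + 2 in binary powers of 2.
So 2^450 ≡ 141 · 256 · 16 · 4 ≡ 122 (mod 451).
Since 122 ≠ 1, base 2 is a Fermat witness: 451 is composite.

122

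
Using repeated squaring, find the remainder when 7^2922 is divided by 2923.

7^1 ≡ 7 (mod 2923)
7^2 ≡ 7^2 = 49 ≡ 49 (mod 2923)
7^4 ≡ 49^2 = 2401 ≡ 2401 (mod 2923)
7^8 ≡ 2401^2 = 5764801 ≡ 645 (mod 2923)
7^16 ≡ 645^2 = 416025 ≡ 959 (mod 2923)
7^32 ≡ 959^2 = 919681 ≡ 1859 (mod 2923)
7^64 ≡ 1859^2 = 3455881 ≡ 895 (mod 2923)
7^128 ≡ 895^2 = 801025 ≡ 123 (mod 2923)
7^256 ≡ 123^2 = 15129 ≡ 514 (mod 2923)
7^512 ≡ 514^2 = 264196 ≡ 1126 (mod 2923)
7^1024 ≡ 1126^2 = 1267876 ≡ 2217 (mod 2923)
7^2048 ≡ 2217^2 = 4915089 ≡ 1526 (mod 2923)
2922 = 2048 + 512 + 256 + 64 + 32 + 8 + 2 in binary powers of 2.
So 7^2922 ≡ 1526 · 1126 · 514 · 895 · 1859 · 645 · 49 ≡ 433 (mod 2923).
Since 433 ≠ 1, base 7 is a Fermat witness: 2923 is composite.

433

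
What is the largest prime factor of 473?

43

473 = 11 · 43
43 is prime.
So 473 = 11 · 43; the largest prime factor is 43.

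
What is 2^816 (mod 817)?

2^1 ≡ 2 (mod 817)
2^2 ≡ 2^2 = 4 ≡ 4 (mod 817)
2^4 ≡ 4^2 = 16 ≡ 16 (mod 817)
2^8 ≡ 16^2 = 256 ≡ 256 (mod 817)
2^16 ≡ 256^2 = 65536 ≡ 176 (mod 817)
2^32 ≡ 176^2 = 30976 ≡ 747 (mod 817)
2^64 ≡ 747^2 = 558009 ≡ 815 (mod 817)
2^128 ≡ 815^2 = 664225 ≡ 4 (mod 817)
2^256 ≡ 4^2 = 16 ≡ 16 (mod 817)
2^512 ≡ 16^2 = 256 ≡ 256 (mod 817)
816 = 512 + 256 + 32 + 16 in binary powers of 2.
So 2^816 ≡ 256 · 16 · 747 · 176 ≡ 102 (mod 817).
Since 102 ≠ 1, base 2 is a Fermat witness: 817 is composite.

102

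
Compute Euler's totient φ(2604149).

Factor: 2604149 = 103 · 131 · 193.
φ(2604149) = (103−1) · (131−1) · (193−1) = 102 · 130 · 192 = 2545920.

2545920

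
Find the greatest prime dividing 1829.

1829 = 31 · 59
59 is prime.
So 1829 = 31 · 59; the largest prime factor is 59.

59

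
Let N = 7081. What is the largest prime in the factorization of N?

97

7081 = 73 · 97
97 is prime.
So 7081 = 73 · 97; the largest prime factor is 97.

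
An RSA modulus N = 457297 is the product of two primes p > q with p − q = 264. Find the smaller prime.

557

Since p = q + 264, we have 457297 = q(q + 264), so q² + 264q − 457297 = 0.
Discriminant: 264² + 4·457297 = 69696 + 1829188 = 1898884; √1898884 = 1378.
q = (−264 + 1378)/2 = 557, and p = q + 264 = 821.
Check: 557 · 821 = 457297.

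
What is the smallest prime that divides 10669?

10669 is odd.
Digit sum 22, not divisible by 3.
Ends in 9: not divisible by 5.
7: 10669 = 7·1524 + 1
11: 10669 = 11·969 + 10
13: 10669 = 13·820 + 9
17: 10669 = 17·627 + 10
19: 10669 = 19·561 + 10
23: 10669 = 23·463 + 20
29: 10669 = 29·367 + 26
31: 10669 = 31·344 + 5
37: 10669 = 37·288 + 13
41: 10669 = 41·260 + 9
43: 10669 = 43·248 + 5
47: 10669 = 47·227

47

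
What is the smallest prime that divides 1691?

19

1691 is odd.
Digit sum 17, not divisible by 3.
Ends in 1: not divisible by 5.
7: 1691 = 7·241 + 4
11: 1691 = 11·153 + 8
13: 1691 = 13·130 + 1
17: 1691 = 17·99 + 8
19: 1691 = 19·89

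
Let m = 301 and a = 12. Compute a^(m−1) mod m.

64

12^1 ≡ 12 (mod 301)
12^2 ≡ 12^2 = 144 ≡ 144 (mod 301)
12^4 ≡ 144^2 = 20736 ≡ 268 (mod 301)
12^8 ≡ 268^2 = 71824 ≡ 186 (mod 301)
12^16 ≡ 186^2 = 34596 ≡ 282 (mod 301)
12^32 ≡ 282^2 = 79524 ≡ 60 (mod 301)
12^64 ≡ 60^2 = 3600 ≡ 289 (mod 301)
12^128 ≡ 289^2 = 83521 ≡ 144 (mod 301)
12^256 ≡ 144^2 = 20736 ≡ 268 (mod 301)
300 = 256 + 32 + 8 + 4 in binary powers of 2.
So 12^300 ≡ 268 · 60 · 186 · 268 ≡ 64 (mod 301).
Since 64 ≠ 1, base 12 is a Fermat witness: 301 is composite.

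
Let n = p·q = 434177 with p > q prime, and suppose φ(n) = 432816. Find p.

φ(n) = (p−1)(q−1) = n − (p+q) + 1, so p + q = 434177 − 432816 + 1 = 1362.
p and q are the roots of t² − 1362t + 434177 = 0.
Discriminant: 1362² − 4·434177 = 1855044 − 1736708 = 118336; √118336 = 344.
q = (1362 − 344)/2 = 509, p = (1362 + 344)/2 = 853.
Check: 509 · 853 = 434177.

853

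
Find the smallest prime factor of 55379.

79

55379 is odd.
Digit sum 29, not divisible by 3.
Ends in 9: not divisible by 5.
7: 55379 = 7·7911 + 2
11: 55379 = 11·5034 + 5
13: 55379 = 13·4259 + 12
17: 55379 = 17·3257 + 10
19: 55379 = 19·2914 + 13
23: 55379 = 23·2407 + 18
29: 55379 = 29·1909 + 18
31: 55379 = 31·1786 + 13
37: 55379 = 37·1496 + 27
41: 55379 = 41·1350 + 29
43: 55379 = 43·1287 + 38
47: 55379 = 47·1178 + 13
53: 55379 = 53·1044 + 47
59: 55379 = 59·938 + 37
61: 55379 = 61·907 + 52
67: 55379 = 67·826 + 37
71: 55379 = 71·779 + 70
73: 55379 = 73·758 + 45
79: 55379 = 79·701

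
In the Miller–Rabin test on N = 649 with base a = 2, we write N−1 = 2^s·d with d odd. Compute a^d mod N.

649 − 1 = 648 = 2^3 · 81, so d = 81.
2^1 ≡ 2 (mod 649)
2^2 ≡ 2^2 = 4 ≡ 4 (mod 649)
2^4 ≡ 4^2 = 16 ≡ 16 (mod 649)
2^8 ≡ 16^2 = 256 ≡ 256 (mod 649)
2^16 ≡ 256^2 = 65536 ≡ 636 (mod 649)
2^32 ≡ 636^2 = 404496 ≡ 169 (mod 649)
2^64 ≡ 169^2 = 28561 ≡ 5 (mod 649)
81 = 64 + 16 + 1 in binary powers of 2.
So 2^81 ≡ 5 · 636 · 2 ≡ 519 (mod 649).
Squaring chain: 519 → 26 → 27; never reaches −1, so base 2 is a Miller–Rabin witness that 649 is composite.

519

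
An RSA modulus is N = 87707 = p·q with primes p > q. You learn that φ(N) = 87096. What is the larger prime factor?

φ(n) = (p−1)(q−1) = n − (p+q) + 1, so p + q = 87707 − 87096 + 1 = 612.
p and q are the roots of t² − 612t + 87707 = 0.
Discriminant: 612² − 4·87707 = 374544 − 350828 = 23716; √23716 = 154.
q = (612 − 154)/2 = 229, p = (612 + 154)/2 = 383.
Check: 229 · 383 = 87707.

383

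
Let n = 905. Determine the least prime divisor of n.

905 is odd.
Digit sum 14, not divisible by 3.
Ends in 5: divisible by 5.

5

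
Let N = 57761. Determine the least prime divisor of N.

57761 is odd.
Digit sum 26, not divisible by 3.
Ends in 1: not divisible by 5.
7: 57761 = 7·8251 + 4
11: 57761 = 11·5251

11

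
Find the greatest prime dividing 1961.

1961 = 37 · 53
53 is prime.
So 1961 = 37 · 53; the largest prime factor is 53.

53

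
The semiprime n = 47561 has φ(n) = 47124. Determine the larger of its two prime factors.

239

φ(n) = (p−1)(q−1) = n − (p+q) + 1, so p + q = 47561 − 47124 + 1 = 438.
p and q are the roots of t² − 438t + 47561 = 0.
Discriminant: 438² − 4·47561 = 191844 − 190244 = 1600; √1600 = 40.
q = (438 − 40)/2 = 199, p = (438 + 40)/2 = 239.
Check: 199 · 239 = 47561.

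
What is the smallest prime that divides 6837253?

6837253 is odd.
Digit sum 34, not divisible by 3.
Ends in 3: not divisible by 5.
7: 6837253 = 7·976750 + 3
11: 6837253 = 11·621568 + 5
13: 6837253 = 13·525942 + 7
17: 6837253 = 17·402191 + 6
19: 6837253 = 19·359855 + 8
23: 6837253 = 23·297271 + 20
29: 6837253 = 29·235767 + 10
31: 6837253 = 31·220556 + 17
37: 6837253 = 37·184790 + 23
41: 6837253 = 41·166762 + 11
43: 6837253 = 43·159005 + 38
47: 6837253 = 47·145473 + 22
53: 6837253 = 53·129004 + 41
59: 6837253 = 59·115885 + 38
61: 6837253 = 61·112086 + 7
67: 6837253 = 67·102048 + 37
71: 6837253 = 71·96299 + 24
73: 6837253 = 73·93661

73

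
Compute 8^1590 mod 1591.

8^1 ≡ 8 (mod 1591)
8^2 ≡ 8^2 = 64 ≡ 64 (mod 1591)
8^4 ≡ 64^2 = 4096 ≡ 914 (mod 1591)
8^8 ≡ 914^2 = 835396 ≡ 121 (mod 1591)
8^16 ≡ 121^2 = 14641 ≡ 322 (mod 1591)
8^32 ≡ 322^2 = 103684 ≡ 269 (mod 1591)
8^64 ≡ 269^2 = 72361 ≡ 766 (mod 1591)
8^128 ≡ 766^2 = 586756 ≡ 1268 (mod 1591)
8^256 ≡ 1268^2 = 1607824 ≡ 914 (mod 1591)
8^512 ≡ 914^2 = 835396 ≡ 121 (mod 1591)
8^1024 ≡ 121^2 = 14641 ≡ 322 (mod 1591)
1590 = 1024 + 512 + 32 + 16 + 4 + 2 in binary powers of 2.
So 8^1590 ≡ 322 · 121 · 269 · 322 · 914 · 64 ≡ 1368 (mod 1591).
Since 1368 ≠ 1, base 8 is a Fermat witness: 1591 is composite.

1368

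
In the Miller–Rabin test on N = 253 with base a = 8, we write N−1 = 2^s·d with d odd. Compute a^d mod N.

253 − 1 = 252 = 2^2 · 63, so d = 63.
8^1 ≡ 8 (mod 253)
8^2 ≡ 8^2 = 64 ≡ 64 (mod 253)
8^4 ≡ 64^2 = 4096 ≡ 48 (mod 253)
8^8 ≡ 48^2 = 2304 ≡ 27 (mod 253)
8^16 ≡ 27^2 = 729 ≡ 223 (mod 253)
8^32 ≡ 223^2 = 49729 ≡ 141 (mod 253)
63 = 32 + 16 + 8 + 4 + 2 + 1 in binary powers of 2.
So 8^63 ≡ 141 · 223 · 27 · 48 · 64 · 8 ≡ 50 (mod 253).
Squaring chain: 50 → 223; never reaches −1, so base 8 is a Miller–Rabin witness that 253 is composite.

50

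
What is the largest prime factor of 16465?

16465 = 5 · 3293
3293 = 37 · 89
89 is prime.
So 16465 = 5 · 37 · 89; the largest prime factor is 89.

89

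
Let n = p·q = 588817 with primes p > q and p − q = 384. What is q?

599

Since p = q + 384, we have 588817 = q(q + 384), so q² + 384q − 588817 = 0.
Discriminant: 384² + 4·588817 = 147456 + 2355268 = 2502724; √2502724 = 1582.
q = (−384 + 1582)/2 = 599, and p = q + 384 = 983.
Check: 599 · 983 = 588817.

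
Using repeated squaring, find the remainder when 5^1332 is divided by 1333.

838

5^1 ≡ 5 (mod 1333)
5^2 ≡ 5^2 = 25 ≡ 25 (mod 1333)
5^4 ≡ 25^2 = 625 ≡ 625 (mod 1333)
5^8 ≡ 625^2 = 390625 ≡ 56 (mod 1333)
5^16 ≡ 56^2 = 3136 ≡ 470 (mod 1333)
5^32 ≡ 470^2 = 220900 ≡ 955 (mod 1333)
5^64 ≡ 955^2 = 912025 ≡ 253 (mod 1333)
5^128 ≡ 253^2 = 64009 ≡ 25 (mod 1333)
5^256 ≡ 25^2 = 625 ≡ 625 (mod 1333)
5^512 ≡ 625^2 = 390625 ≡ 56 (mod 1333)
5^1024 ≡ 56^2 = 3136 ≡ 470 (mod 1333)
1332 = 1024 + 256 + 32 + 16 + 4 in binary powers of 2.
So 5^1332 ≡ 470 · 625 · 955 · 470 · 625 ≡ 838 (mod 1333).
Since 838 ≠ 1, base 5 is a Fermat witness: 1333 is composite.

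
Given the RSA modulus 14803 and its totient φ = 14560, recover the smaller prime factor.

113

φ(n) = (p−1)(q−1) = n − (p+q) + 1, so p + q = 14803 − 14560 + 1 = 244.
p and q are the roots of t² − 244t + 14803 = 0.
Discriminant: 244² − 4·14803 = 59536 − 59212 = 324; √324 = 18.
q = (244 − 18)/2 = 113, p = (244 + 18)/2 = 131.
Check: 113 · 131 = 14803.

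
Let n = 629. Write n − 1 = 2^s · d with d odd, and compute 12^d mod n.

629 − 1 = 628 = 2^2 · 157, so d = 157.
12^1 ≡ 12 (mod 629)
12^2 ≡ 12^2 = 144 ≡ 144 (mod 629)
12^4 ≡ 144^2 = 20736 ≡ 608 (mod 629)
12^8 ≡ 608^2 = 369664 ≡ 441 (mod 629)
12^16 ≡ 441^2 = 194481 ≡ 120 (mod 629)
12^32 ≡ 120^2 = 14400 ≡ 562 (mod 629)
12^64 ≡ 562^2 = 315844 ≡ 86 (mod 629)
12^128 ≡ 86^2 = 7396 ≡ 477 (mod 629)
157 = 128 + 16 + 8 + 4 + 1 in binary powers of 2.
So 12^157 ≡ 477 · 120 · 441 · 608 · 12 ≡ 201 (mod 629).
Squaring chain: 201 → 145; never reaches −1, so base 12 is a Miller–Rabin witness that 629 is composite.

201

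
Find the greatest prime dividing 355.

71

355 = 5 · 71
71 is prime.
So 355 = 5 · 71; the largest prime factor is 71.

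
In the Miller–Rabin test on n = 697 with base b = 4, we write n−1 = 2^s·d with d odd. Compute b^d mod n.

697 − 1 = 696 = 2^3 · 87, so d = 87.
4^1 ≡ 4 (mod 697)
4^2 ≡ 4^2 = 16 ≡ 16 (mod 697)
4^4 ≡ 16^2 = 256 ≡ 256 (mod 697)
4^8 ≡ 256^2 = 65536 ≡ 18 (mod 697)
4^16 ≡ 18^2 = 324 ≡ 324 (mod 697)
4^32 ≡ 324^2 = 104976 ≡ 426 (mod 697)
4^64 ≡ 426^2 = 181476 ≡ 256 (mod 697)
87 = 64 + 16 + 4 + 2 + 1 in binary powers of 2.
So 4^87 ≡ 256 · 324 · 256 · 16 · 4 ≡ 353 (mod 697).
Squaring chain: 353 → 543 → 18; never reaches −1, so base 4 is a Miller–Rabin witness that 697 is composite.

353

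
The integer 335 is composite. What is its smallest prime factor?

335 is odd.
Digit sum 11, not divisible by 3.
Ends in 5: divisible by 5.

5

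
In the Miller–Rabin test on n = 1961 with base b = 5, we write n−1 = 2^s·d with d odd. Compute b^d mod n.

775

1961 − 1 = 1960 = 2^3 · 245, so d = 245.
5^1 ≡ 5 (mod 1961)
5^2 ≡ 5^2 = 25 ≡ 25 (mod 1961)
5^4 ≡ 25^2 = 625 ≡ 625 (mod 1961)
5^8 ≡ 625^2 = 390625 ≡ 386 (mod 1961)
5^16 ≡ 386^2 = 148996 ≡ 1921 (mod 1961)
5^32 ≡ 1921^2 = 3690241 ≡ 1600 (mod 1961)
5^64 ≡ 1600^2 = 2560000 ≡ 895 (mod 1961)
5^128 ≡ 895^2 = 801025 ≡ 937 (mod 1961)
245 = 128 + 64 + 32 + 16 + 4 + 1 in binary powers of 2.
So 5^245 ≡ 937 · 895 · 1600 · 1921 · 625 · 5 ≡ 775 (mod 1961).
Squaring chain: 775 → 559 → 682; never reaches −1, so base 5 is a Miller–Rabin witness that 1961 is composite.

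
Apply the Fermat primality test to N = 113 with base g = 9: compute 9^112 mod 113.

1

9^1 ≡ 9 (mod 113)
9^2 ≡ 9^2 = 81 ≡ 81 (mod 113)
9^4 ≡ 81^2 = 6561 ≡ 7 (mod 113)
9^8 ≡ 7^2 = 49 ≡ 49 (mod 113)
9^16 ≡ 49^2 = 2401 ≡ 28 (mod 113)
9^32 ≡ 28^2 = 784 ≡ 106 (mod 113)
9^64 ≡ 106^2 = 11236 ≡ 49 (mod 113)
112 = 64 + 32 + 16 in binary powers of 2.
So 9^112 ≡ 49 · 106 · 28 ≡ 1 (mod 113).
Since the result is 1, base 9 gives no evidence that 113 is composite.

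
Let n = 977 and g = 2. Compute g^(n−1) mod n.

2^1 ≡ 2 (mod 977)
2^2 ≡ 2^2 = 4 ≡ 4 (mod 977)
2^4 ≡ 4^2 = 16 ≡ 16 (mod 977)
2^8 ≡ 16^2 = 256 ≡ 256 (mod 977)
2^16 ≡ 256^2 = 65536 ≡ 77 (mod 977)
2^32 ≡ 77^2 = 5929 ≡ 67 (mod 977)
2^64 ≡ 67^2 = 4489 ≡ 581 (mod 977)
2^128 ≡ 581^2 = 337561 ≡ 496 (mod 977)
2^256 ≡ 496^2 = 246016 ≡ 789 (mod 977)
2^512 ≡ 789^2 = 622521 ≡ 172 (mod 977)
976 = 512 + 256 + 128 + 64 + 16 in binary powers of 2.
So 2^976 ≡ 172 · 789 · 496 · 581 · 77 ≡ 1 (mod 977).
Since the result is 1, base 2 gives no evidence that 977 is composite.

1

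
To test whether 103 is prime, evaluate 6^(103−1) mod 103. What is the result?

6^1 ≡ 6 (mod 103)
6^2 ≡ 6^2 = 36 ≡ 36 (mod 103)
6^4 ≡ 36^2 = 1296 ≡ 60 (mod 103)
6^8 ≡ 60^2 = 3600 ≡ 98 (mod 103)
6^16 ≡ 98^2 = 9604 ≡ 25 (mod 103)
6^32 ≡ 25^2 = 625 ≡ 7 (mod 103)
6^64 ≡ 7^2 = 49 ≡ 49 (mod 103)
102 = 64 + 32 + 4 + 2 in binary powers of 2.
So 6^102 ≡ 49 · 7 · 60 · 36 ≡ 1 (mod 103).
Since the result is 1, base 6 gives no evidence that 103 is composite.

1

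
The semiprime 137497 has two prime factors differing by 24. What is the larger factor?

Since p = q + 24, we have 137497 = q(q + 24), so q² + 24q − 137497 = 0.
Discriminant: 24² + 4·137497 = 576 + 549988 = 550564; √550564 = 742.
q = (−24 + 742)/2 = 359, and p = q + 24 = 383.
Check: 359 · 383 = 137497.

383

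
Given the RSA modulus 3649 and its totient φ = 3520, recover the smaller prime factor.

φ(n) = (p−1)(q−1) = n − (p+q) + 1, so p + q = 3649 − 3520 + 1 = 130.
p and q are the roots of t² − 130t + 3649 = 0.
Discriminant: 130² − 4·3649 = 16900 − 14596 = 2304; √2304 = 48.
q = (130 − 48)/2 = 41, p = (130 + 48)/2 = 89.
Check: 41 · 89 = 3649.

41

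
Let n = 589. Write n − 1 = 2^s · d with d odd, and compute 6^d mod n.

589 − 1 = 588 = 2^2 · 147, so d = 147.
6^1 ≡ 6 (mod 589)
6^2 ≡ 6^2 = 36 ≡ 36 (mod 589)
6^4 ≡ 36^2 = 1296 ≡ 118 (mod 589)
6^8 ≡ 118^2 = 13924 ≡ 377 (mod 589)
6^16 ≡ 377^2 = 142129 ≡ 180 (mod 589)
6^32 ≡ 180^2 = 32400 ≡ 5 (mod 589)
6^64 ≡ 5^2 = 25 ≡ 25 (mod 589)
6^128 ≡ 25^2 = 625 ≡ 36 (mod 589)
147 = 128 + 16 + 2 + 1 in binary powers of 2.
So 6^147 ≡ 36 · 180 · 36 · 6 ≡ 216 (mod 589).
Squaring chain: 216 → 125; never reaches −1, so base 6 is a Miller–Rabin witness that 589 is composite.

216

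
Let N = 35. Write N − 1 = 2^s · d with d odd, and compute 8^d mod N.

35 − 1 = 34 = 2^1 · 17, so d = 17.
8^1 ≡ 8 (mod 35)
8^2 ≡ 8^2 = 64 ≡ 29 (mod 35)
8^4 ≡ 29^2 = 841 ≡ 1 (mod 35)
8^8 ≡ 1^2 = 1 ≡ 1 (mod 35)
8^16 ≡ 1^2 = 1 ≡ 1 (mod 35)
17 = 16 + 1 in binary powers of 2.
So 8^17 ≡ 1 · 8 ≡ 8 (mod 35).
Squaring chain: 8; never reaches −1, so base 8 is a Miller–Rabin witness that 35 is composite.

8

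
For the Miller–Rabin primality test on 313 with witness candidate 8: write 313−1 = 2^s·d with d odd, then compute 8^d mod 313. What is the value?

288

313 − 1 = 312 = 2^3 · 39, so d = 39.
8^1 ≡ 8 (mod 313)
8^2 ≡ 8^2 = 64 ≡ 64 (mod 313)
8^4 ≡ 64^2 = 4096 ≡ 27 (mod 313)
8^8 ≡ 27^2 = 729 ≡ 103 (mod 313)
8^16 ≡ 103^2 = 10609 ≡ 280 (mod 313)
8^32 ≡ 280^2 = 78400 ≡ 150 (mod 313)
39 = 32 + 4 + 2 + 1 in binary powers of 2.
So 8^39 ≡ 150 · 27 · 64 · 8 ≡ 288 (mod 313).
Squaring chain: 288 → 312 → 1; reaches −1, so base 8 does not prove 313 composite.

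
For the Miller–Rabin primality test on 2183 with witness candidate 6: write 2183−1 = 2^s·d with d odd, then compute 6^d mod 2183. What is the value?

2183 − 1 = 2182 = 2^1 · 1091, so d = 1091.
6^1 ≡ 6 (mod 2183)
6^2 ≡ 6^2 = 36 ≡ 36 (mod 2183)
6^4 ≡ 36^2 = 1296 ≡ 1296 (mod 2183)
6^8 ≡ 1296^2 = 1679616 ≡ 889 (mod 2183)
6^16 ≡ 889^2 = 790321 ≡ 75 (mod 2183)
6^32 ≡ 75^2 = 5625 ≡ 1259 (mod 2183)
6^64 ≡ 1259^2 = 1585081 ≡ 223 (mod 2183)
6^128 ≡ 223^2 = 49729 ≡ 1703 (mod 2183)
6^256 ≡ 1703^2 = 2900209 ≡ 1185 (mod 2183)
6^512 ≡ 1185^2 = 1404225 ≡ 556 (mod 2183)
6^1024 ≡ 556^2 = 309136 ≡ 1333 (mod 2183)
1091 = 1024 + 64 + 2 + 1 in binary powers of 2.
So 6^1091 ≡ 1333 · 223 · 36 · 6 ≡ 1548 (mod 2183).
Squaring chain: 1548; never reaches −1, so base 6 is a Miller–Rabin witness that 2183 is composite.

1548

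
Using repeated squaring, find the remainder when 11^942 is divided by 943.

11^1 ≡ 11 (mod 943)
11^2 ≡ 11^2 = 121 ≡ 121 (mod 943)
11^4 ≡ 121^2 = 14641 ≡ 496 (mod 943)
11^8 ≡ 496^2 = 246016 ≡ 836 (mod 943)
11^16 ≡ 836^2 = 698896 ≡ 133 (mod 943)
11^32 ≡ 133^2 = 17689 ≡ 715 (mod 943)
11^64 ≡ 715^2 = 511225 ≡ 119 (mod 943)
11^128 ≡ 119^2 = 14161 ≡ 16 (mod 943)
11^256 ≡ 16^2 = 256 ≡ 256 (mod 943)
11^512 ≡ 256^2 = 65536 ≡ 469 (mod 943)
942 = 512 + 256 + 128 + 32 + 8 + 4 + 2 in binary powers of 2.
So 11^942 ≡ 469 · 256 · 16 · 715 · 836 · 496 · 121 ≡ 453 (mod 943).
Since 453 ≠ 1, base 11 is a Fermat witness: 943 is composite.

453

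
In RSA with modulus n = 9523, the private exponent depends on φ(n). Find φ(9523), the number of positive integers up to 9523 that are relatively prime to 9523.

9328

Factor: 9523 = 89 · 107.
φ(9523) = (89−1) · (107−1) = 88 · 106 = 9328.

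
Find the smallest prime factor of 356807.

11

356807 is odd.
Digit sum 29, not divisible by 3.
Ends in 7: not divisible by 5.
7: 356807 = 7·50972 + 3
11: 356807 = 11·32437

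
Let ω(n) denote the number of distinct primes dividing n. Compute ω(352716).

6

352716 = 2^2 · 88179
88179 = 3 · 29393
29393 = 7 · 4199
4199 = 13 · 323
323 = 17 · 19
352716 = 2^2 · 3 · 7 · 13 · 17 · 19, which has 6 distinct prime factors.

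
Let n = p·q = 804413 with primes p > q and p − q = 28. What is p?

Since p = q + 28, we have 804413 = q(q + 28), so q² + 28q − 804413 = 0.
Discriminant: 28² + 4·804413 = 784 + 3217652 = 3218436; √3218436 = 1794.
q = (−28 + 1794)/2 = 883, and p = q + 28 = 911.
Check: 883 · 911 = 804413.

911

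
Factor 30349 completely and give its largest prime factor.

30349 = 11 · 2759
2759 = 31 · 89
89 is prime.
So 30349 = 11 · 31 · 89; the largest prime factor is 89.

89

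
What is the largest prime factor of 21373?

21373 = 11 · 1943
1943 = 29 · 67
67 is prime.
So 21373 = 11 · 29 · 67; the largest prime factor is 67.

67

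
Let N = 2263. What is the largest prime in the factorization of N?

2263 = 31 · 73
73 is prime.
So 2263 = 31 · 73; the largest prime factor is 73.

73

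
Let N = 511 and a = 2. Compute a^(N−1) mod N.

2^1 ≡ 2 (mod 511)
2^2 ≡ 2^2 = 4 ≡ 4 (mod 511)
2^4 ≡ 4^2 = 16 ≡ 16 (mod 511)
2^8 ≡ 16^2 = 256 ≡ 256 (mod 511)
2^16 ≡ 256^2 = 65536 ≡ 128 (mod 511)
2^32 ≡ 128^2 = 16384 ≡ 32 (mod 511)
2^64 ≡ 32^2 = 1024 ≡ 2 (mod 511)
2^128 ≡ 2^2 = 4 ≡ 4 (mod 511)
2^256 ≡ 4^2 = 16 ≡ 16 (mod 511)
510 = 256 + 128 + 64 + 32 + 16 + 8 + 4 + 2 in binary powers of 2.
So 2^510 ≡ 16 · 4 · 2 · 32 · 128 · 256 · 16 · 4 ≡ 64 (mod 511).
Since 64 ≠ 1, base 2 is a Fermat witness: 511 is composite.

64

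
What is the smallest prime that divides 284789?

284789 is odd.
Digit sum 38, not divisible by 3.
Ends in 9: not divisible by 5.
7: 284789 = 7·40684 + 1
11: 284789 = 11·25889 + 10
13: 284789 = 13·21906 + 11
17: 284789 = 17·16752 + 5
19: 284789 = 19·14988 + 17
23: 284789 = 23·12382 + 3
29: 284789 = 29·9820 + 9
31: 284789 = 31·9186 + 23
37: 284789 = 37·7697

37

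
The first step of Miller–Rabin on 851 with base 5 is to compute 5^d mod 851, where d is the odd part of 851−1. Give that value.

851 − 1 = 850 = 2^1 · 425, so d = 425.
5^1 ≡ 5 (mod 851)
5^2 ≡ 5^2 = 25 ≡ 25 (mod 851)
5^4 ≡ 25^2 = 625 ≡ 625 (mod 851)
5^8 ≡ 625^2 = 390625 ≡ 16 (mod 851)
5^16 ≡ 16^2 = 256 ≡ 256 (mod 851)
5^32 ≡ 256^2 = 65536 ≡ 9 (mod 851)
5^64 ≡ 9^2 = 81 ≡ 81 (mod 851)
5^128 ≡ 81^2 = 6561 ≡ 604 (mod 851)
5^256 ≡ 604^2 = 364816 ≡ 588 (mod 851)
425 = 256 + 128 + 32 + 8 + 1 in binary powers of 2.
So 5^425 ≡ 588 · 604 · 9 · 16 · 5 ≡ 109 (mod 851).
Squaring chain: 109; never reaches −1, so base 5 is a Miller–Rabin witness that 851 is composite.

109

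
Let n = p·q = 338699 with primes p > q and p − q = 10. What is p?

Since p = q + 10, we have 338699 = q(q + 10), so q² + 10q − 338699 = 0.
Discriminant: 10² + 4·338699 = 100 + 1354796 = 1354896; √1354896 = 1164.
q = (−10 + 1164)/2 = 577, and p = q + 10 = 587.
Check: 577 · 587 = 338699.

587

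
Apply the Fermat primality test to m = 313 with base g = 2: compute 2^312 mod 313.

1

2^1 ≡ 2 (mod 313)
2^2 ≡ 2^2 = 4 ≡ 4 (mod 313)
2^4 ≡ 4^2 = 16 ≡ 16 (mod 313)
2^8 ≡ 16^2 = 256 ≡ 256 (mod 313)
2^16 ≡ 256^2 = 65536 ≡ 119 (mod 313)
2^32 ≡ 119^2 = 14161 ≡ 76 (mod 313)
2^64 ≡ 76^2 = 5776 ≡ 142 (mod 313)
2^128 ≡ 142^2 = 20164 ≡ 132 (mod 313)
2^256 ≡ 132^2 = 17424 ≡ 209 (mod 313)
312 = 256 + 32 + 16 + 8 in binary powers of 2.
So 2^312 ≡ 209 · 76 · 119 · 256 ≡ 1 (mod 313).
Since the result is 1, base 2 gives no evidence that 313 is composite.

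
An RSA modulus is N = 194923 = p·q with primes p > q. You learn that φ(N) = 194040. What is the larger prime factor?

463

φ(n) = (p−1)(q−1) = n − (p+q) + 1, so p + q = 194923 − 194040 + 1 = 884.
p and q are the roots of t² − 884t + 194923 = 0.
Discriminant: 884² − 4·194923 = 781456 − 779692 = 1764; √1764 = 42.
q = (884 − 42)/2 = 421, p = (884 + 42)/2 = 463.
Check: 421 · 463 = 194923.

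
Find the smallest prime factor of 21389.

73

21389 is odd.
Digit sum 23, not divisible by 3.
Ends in 9: not divisible by 5.
7: 21389 = 7·3055 + 4
11: 21389 = 11·1944 + 5
13: 21389 = 13·1645 + 4
17: 21389 = 17·1258 + 3
19: 21389 = 19·1125 + 14
23: 21389 = 23·929 + 22
29: 21389 = 29·737 + 16
31: 21389 = 31·689 + 30
37: 21389 = 37·578 + 3
41: 21389 = 41·521 + 28
43: 21389 = 43·497 + 18
47: 21389 = 47·455 + 4
53: 21389 = 53·403 + 30
59: 21389 = 59·362 + 31
61: 21389 = 61·350 + 39
67: 21389 = 67·319 + 16
71: 21389 = 71·301 + 18
73: 21389 = 73·293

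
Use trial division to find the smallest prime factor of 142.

2

142 is even: 2 divides it.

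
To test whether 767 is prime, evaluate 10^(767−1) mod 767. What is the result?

81

10^1 ≡ 10 (mod 767)
10^2 ≡ 10^2 = 100 ≡ 100 (mod 767)
10^4 ≡ 100^2 = 10000 ≡ 29 (mod 767)
10^8 ≡ 29^2 = 841 ≡ 74 (mod 767)
10^16 ≡ 74^2 = 5476 ≡ 107 (mod 767)
10^32 ≡ 107^2 = 11449 ≡ 711 (mod 767)
10^64 ≡ 711^2 = 505521 ≡ 68 (mod 767)
10^128 ≡ 68^2 = 4624 ≡ 22 (mod 767)
10^256 ≡ 22^2 = 484 ≡ 484 (mod 767)
10^512 ≡ 484^2 = 234256 ≡ 321 (mod 767)
766 = 512 + 128 + 64 + 32 + 16 + 8 + 4 + 2 in binary powers of 2.
So 10^766 ≡ 321 · 22 · 68 · 711 · 107 · 74 · 29 · 100 ≡ 81 (mod 767).
Since 81 ≠ 1, base 10 is a Fermat witness: 767 is composite.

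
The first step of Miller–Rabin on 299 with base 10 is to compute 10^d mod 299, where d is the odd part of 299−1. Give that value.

17

299 − 1 = 298 = 2^1 · 149, so d = 149.
10^1 ≡ 10 (mod 299)
10^2 ≡ 10^2 = 100 ≡ 100 (mod 299)
10^4 ≡ 100^2 = 10000 ≡ 133 (mod 299)
10^8 ≡ 133^2 = 17689 ≡ 48 (mod 299)
10^16 ≡ 48^2 = 2304 ≡ 211 (mod 299)
10^32 ≡ 211^2 = 44521 ≡ 269 (mod 299)
10^64 ≡ 269^2 = 72361 ≡ 3 (mod 299)
10^128 ≡ 3^2 = 9 ≡ 9 (mod 299)
149 = 128 + 16 + 4 + 1 in binary powers of 2.
So 10^149 ≡ 9 · 211 · 133 · 10 ≡ 17 (mod 299).
Squaring chain: 17; never reaches −1, so base 10 is a Miller–Rabin witness that 299 is composite.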